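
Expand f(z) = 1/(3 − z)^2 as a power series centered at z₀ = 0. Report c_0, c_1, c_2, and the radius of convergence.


Let w = z − z₀, so z = z₀ + w.
Then 3 − z = 3 − (z₀ + w) = (3 − z₀) − w = 3 − w.
f(z) = 1/(3 − w)^2 = (1/(3)^2) · (1 − w/(3))^{−2}.
By the binomial series (1−u)^{−2} = Σ_{n≥0} C(n+1, 1) u^n for |u|<1, with u = w/(3):
  c_n = C(n+1, 1) / (3)^(n+2).
  c_0 = 1/(3)^2 = 1/9.
  c_1 = 2/(3)^3 = 2/27.
  c_2 = 3/(3)^4 = 1/27.
The series is valid for |w/d| < 1, i.e. |z − z₀| < |d|.
Radius of convergence: R = |3 − z₀| = |3| = 3 (distance from z₀ to the singularity z = 3).

c_0 = 1/9, c_1 = 2/27, c_2 = 1/27; R = 3.


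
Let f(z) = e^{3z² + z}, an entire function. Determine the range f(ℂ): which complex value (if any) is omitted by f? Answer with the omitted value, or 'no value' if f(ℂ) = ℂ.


Little Picard bounds the complement of f(ℂ) to at most one point.
The exponent g(z) = 3z² + z is a nonconstant polynomial, hence surjective onto ℂ. So e^{g(z)} takes every value in {e^w : w ∈ ℂ} = ℂ ∖ {0}. Adding 0 shifts the range to ℂ ∖ {0}. f omits exactly 0.

Omitted value: 0.


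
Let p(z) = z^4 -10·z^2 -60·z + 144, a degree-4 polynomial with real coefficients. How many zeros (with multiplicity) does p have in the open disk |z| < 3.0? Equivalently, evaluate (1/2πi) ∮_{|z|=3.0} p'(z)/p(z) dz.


The zeros of p are: (-3 + 3i), (-3 - 3i), 4, 2.
Their magnitudes are: 4.243, 4.243, 4, 2.
Zeros with |z| < R = 3.0: 2.
Count = 1.
By the argument principle, (1/2πi) ∮_{|z|=R} p'(z)/p(z) dz equals exactly this count.

Number of zeros inside |z| < 3.0: 1.


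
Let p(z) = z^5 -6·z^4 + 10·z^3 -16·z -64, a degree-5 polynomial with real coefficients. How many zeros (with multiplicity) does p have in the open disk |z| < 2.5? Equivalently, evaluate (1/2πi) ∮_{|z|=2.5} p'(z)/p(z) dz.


The zeros of p are: (2 + 2i), (2 - 2i), (-1 + 1i), (-1 - 1i), 4.
Their magnitudes are: 2.828, 2.828, 1.414, 1.414, 4.
Zeros with |z| < R = 2.5: (-1 + 1i), (-1 - 1i).
Count = 2.
By the argument principle, (1/2πi) ∮_{|z|=R} p'(z)/p(z) dz equals exactly this count.

Number of zeros inside |z| < 2.5: 2.


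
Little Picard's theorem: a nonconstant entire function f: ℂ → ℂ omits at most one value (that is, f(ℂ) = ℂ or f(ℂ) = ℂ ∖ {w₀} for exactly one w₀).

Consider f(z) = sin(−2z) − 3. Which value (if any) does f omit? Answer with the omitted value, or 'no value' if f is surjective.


Little Picard bounds the complement of f(ℂ) to at most one point.
sin is entire and surjective onto ℂ: for every w ∈ ℂ, sin(ζ) = w has a solution ζ ∈ ℂ (e.g., via the complex inverse arcsin). With ζ = −2z this gives z = ζ/(-2). Then 1·sin(−2z) takes every value in 1·ℂ = ℂ, and adding -3 is a bijection of ℂ. So f is surjective and omits no value. (Note: only on the real line is sin bounded by [−1, 1].)

Omitted value: no value.


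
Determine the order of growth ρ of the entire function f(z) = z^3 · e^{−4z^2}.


M(r) = max_{|z|=r} |1|·|z|^3·|e^{−4z^2}| = 1·r^3 · e^{4r^2} (the factors attain their maxima compatibly on |z|=r). Then log M(r) = log 1 + 3·log r + 4r^2, dominated by the last term, so log log M(r) ~ 2·log r. The polynomial factor 1z^3 contributes only a log r term and does not affect the order. ρ = 2.
Therefore ρ = 2.

Order ρ = 2.


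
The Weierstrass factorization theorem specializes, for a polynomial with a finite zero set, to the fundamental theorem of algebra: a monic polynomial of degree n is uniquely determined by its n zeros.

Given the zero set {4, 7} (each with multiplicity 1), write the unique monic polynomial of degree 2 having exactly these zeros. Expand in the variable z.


The polynomial is p(z) = ∏_{α ∈ S} (z − α), where S = {4, 7}.
Expanding the product yields: p(z) = z^2 -11·z + 28.
The resulting polynomial has degree 2 and real coefficients as required.

p(z) = z^2 -11·z + 28.


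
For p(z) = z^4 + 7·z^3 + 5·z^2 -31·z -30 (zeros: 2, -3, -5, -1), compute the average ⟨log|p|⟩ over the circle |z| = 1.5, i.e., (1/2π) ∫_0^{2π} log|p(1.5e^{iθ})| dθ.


Zeros: -5, -3, -1, 2; r = 1.5.
Inside |z| < r: -1. Outside (|z| ≥ r): -5, -3, 2.
p(0) = -30, so log|p(0)| = log(30) = 3.4012.
Apply Jensen: I(r) = log|p(0)| + Σ_k log(r/|z_k|), summed over zeros inside |z| < r.
  log(r/|z_k|) for z_k = -1: log(1.5/1) = 0.4055
  Outside zeros (-5, -3, 2) contribute nothing to the Jensen sum.
Sum over inside zeros: 0.4055.
I(r) = log|p(0)| + (inside sum) = 3.4012 + 0.4055 = 3.8067.
Note: since some zeros are outside |z| ≤ r, the simplified n·log(r) form does NOT apply — only the inside zeros contribute.

I(r) ≈ 3.8067.


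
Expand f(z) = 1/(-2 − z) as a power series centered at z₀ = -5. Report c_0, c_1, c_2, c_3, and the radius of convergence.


Let w = z − z₀, so z = z₀ + w.
Then -2 − z = -2 − (z₀ + w) = (-2 − z₀) − w = 3 − w.
f(z) = 1/(3 − w) = (1/(3)) · 1/(1 − w/(3)) = Σ_{n≥0} w^n / (3)^(n+1).
So c_n = 1/(3)^(n+1):
  c_0 = 1/(3)^1 = 1/3.
  c_1 = 1/(3)^2 = 1/9.
  c_2 = 1/(3)^3 = 1/27.
  c_3 = 1/(3)^4 = 1/81.
The series is valid for |w/d| < 1, i.e. |z − z₀| < |d|.
Radius of convergence: R = |-2 − z₀| = |3| = 3 (distance from z₀ to the singularity z = -2).

c_0 = 1/3, c_1 = 1/9, c_2 = 1/27, c_3 = 1/81; R = 3.


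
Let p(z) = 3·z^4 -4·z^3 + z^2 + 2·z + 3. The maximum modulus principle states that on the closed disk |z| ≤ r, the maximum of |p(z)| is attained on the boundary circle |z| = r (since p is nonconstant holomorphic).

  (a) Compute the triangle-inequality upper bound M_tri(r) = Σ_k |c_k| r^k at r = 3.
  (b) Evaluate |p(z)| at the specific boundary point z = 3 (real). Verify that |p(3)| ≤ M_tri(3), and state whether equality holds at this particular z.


Coefficients: c_0 = 3, c_1 = 2, c_2 = 1, c_3 = -4, c_4 = 3. Radius r = 3.
Part (a). Triangle bound: M_tri(r) = Σ_k |c_k| r^k
  = |3|·3^0 + |2|·3^1 + |1|·3^2 + |-4|·3^3 + |3|·3^4
  = 3 + 6 + 9 + 108 + 243 = 369.
This bounds M(r) := max_{|z|=r} |p(z)| from above; equality holds iff all terms c_k z^k can be made to align in phase at a single z on |z|=r.
Part (b). At z = 3 (real, on the circle |z| = r):
  p(3) = (3)·3^0 + (2)·3^1 + (1)·3^2 + (-4)·3^3 + (3)·3^4 = 153.
  |p(3)| = 153.
Check: |p(3)| = 153 ≤ 369 = M_tri(3). ✓ Equality does not hold at z = 3 (the coefficients have mixed signs, so the terms do not all align in phase there).

M_tri(3) = 369; |p(3)| = 153; equality at z=3: no.


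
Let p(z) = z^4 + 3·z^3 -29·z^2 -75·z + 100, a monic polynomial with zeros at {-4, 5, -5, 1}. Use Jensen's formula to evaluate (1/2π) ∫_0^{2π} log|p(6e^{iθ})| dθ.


Zeros: -5, -4, 1, 5; r = 6.
Inside |z| < r: -5, -4, 1, 5. Outside (|z| ≥ r): ∅.
p(0) = 100, so log|p(0)| = log(100) = 4.6052.
Apply Jensen: I(r) = log|p(0)| + Σ_k log(r/|z_k|), summed over zeros inside |z| < r.
  log(r/|z_k|) for z_k = -4: log(6/4) = 0.4055
  log(r/|z_k|) for z_k = 5: log(6/5) = 0.1823
  log(r/|z_k|) for z_k = -5: log(6/5) = 0.1823
  log(r/|z_k|) for z_k = 1: log(6/1) = 1.7918
Sum over inside zeros: 2.5619.
I(r) = log|p(0)| + (inside sum) = 4.6052 + 2.5619 = 7.1670.
Closed form (all zeros inside, monic): I(r) = n·log(r) = 4·log(6) = 7.1670. ✓

I(r) ≈ 7.1670.


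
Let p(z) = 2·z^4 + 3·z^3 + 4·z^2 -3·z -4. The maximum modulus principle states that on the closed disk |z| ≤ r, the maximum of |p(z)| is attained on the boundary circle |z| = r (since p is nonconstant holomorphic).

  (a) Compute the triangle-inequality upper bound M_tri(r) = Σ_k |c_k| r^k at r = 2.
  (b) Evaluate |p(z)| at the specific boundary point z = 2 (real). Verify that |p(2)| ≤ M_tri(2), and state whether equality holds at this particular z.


Coefficients: c_0 = -4, c_1 = -3, c_2 = 4, c_3 = 3, c_4 = 2. Radius r = 2.
Part (a). Triangle bound: M_tri(r) = Σ_k |c_k| r^k
  = |-4|·2^0 + |-3|·2^1 + |4|·2^2 + |3|·2^3 + |2|·2^4
  = 4 + 6 + 16 + 24 + 32 = 82.
This bounds M(r) := max_{|z|=r} |p(z)| from above; equality holds iff all terms c_k z^k can be made to align in phase at a single z on |z|=r.
Part (b). At z = 2 (real, on the circle |z| = r):
  p(2) = (-4)·2^0 + (-3)·2^1 + (4)·2^2 + (3)·2^3 + (2)·2^4 = 62.
  |p(2)| = 62.
Check: |p(2)| = 62 ≤ 82 = M_tri(2). ✓ Equality does not hold at z = 2 (the coefficients have mixed signs, so the terms do not all align in phase there).

M_tri(2) = 82; |p(2)| = 62; equality at z=2: no.


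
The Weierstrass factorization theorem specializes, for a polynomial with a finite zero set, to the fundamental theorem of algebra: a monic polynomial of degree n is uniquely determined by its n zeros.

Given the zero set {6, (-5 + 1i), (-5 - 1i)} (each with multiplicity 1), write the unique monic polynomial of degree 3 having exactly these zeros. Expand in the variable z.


The polynomial is p(z) = ∏_{α ∈ S} (z − α), where S = {6, (-5 + 1i), (-5 - 1i)}.
Expanding the product yields: p(z) = z^3 + 4·z^2 -34·z -156.
Note conjugate pairs combine to real quadratics: (z − (-5+1i))(z − (-5−1i)) = z² + 10z + 26.
The resulting polynomial has degree 3 and real coefficients as required.

p(z) = z^3 + 4·z^2 -34·z -156.


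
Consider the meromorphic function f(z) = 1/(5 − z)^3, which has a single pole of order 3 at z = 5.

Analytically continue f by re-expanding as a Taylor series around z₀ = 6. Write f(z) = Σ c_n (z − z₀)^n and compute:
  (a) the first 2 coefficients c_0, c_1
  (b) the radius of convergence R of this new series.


Let w = z − z₀, so z = z₀ + w.
Then 5 − z = 5 − (z₀ + w) = (5 − z₀) − w = -1 − w.
f(z) = 1/(-1 − w)^3 = (1/(-1)^3) · (1 − w/(-1))^{−3}.
By the binomial series (1−u)^{−3} = Σ_{n≥0} C(n+2, 2) u^n for |u|<1, with u = w/(-1):
  c_n = C(n+2, 2) / (-1)^(n+3).
  c_0 = 1/(-1)^3 = -1.
  c_1 = 3/(-1)^4 = 3.
The series is valid for |w/d| < 1, i.e. |z − z₀| < |d|.
Radius of convergence: R = |5 − z₀| = |-1| = 1 (distance from z₀ to the singularity z = 5).

c_0 = -1, c_1 = 3; R = 1.


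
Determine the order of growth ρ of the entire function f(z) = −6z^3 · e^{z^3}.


M(r) = max_{|z|=r} |-6|·|z|^3·|e^{z^3}| = 6·r^3 · e^{1r^3} (the factors attain their maxima compatibly on |z|=r). Then log M(r) = log 6 + 3·log r + 1r^3, dominated by the last term, so log log M(r) ~ 3·log r. The polynomial factor -6z^3 contributes only a log r term and does not affect the order. ρ = 3.
Therefore ρ = 3.

Order ρ = 3.


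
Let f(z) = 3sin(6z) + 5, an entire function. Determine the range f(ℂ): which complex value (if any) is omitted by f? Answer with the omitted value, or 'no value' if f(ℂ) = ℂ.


Little Picard bounds the complement of f(ℂ) to at most one point.
sin is entire and surjective onto ℂ: for every w ∈ ℂ, sin(ζ) = w has a solution ζ ∈ ℂ (e.g., via the complex inverse arcsin). With ζ = 6z this gives z = ζ/(6). Then 3·sin(6z) takes every value in 3·ℂ = ℂ, and adding 5 is a bijection of ℂ. So f is surjective and omits no value. (Note: only on the real line is sin bounded by [−1, 1].)

Omitted value: no value.


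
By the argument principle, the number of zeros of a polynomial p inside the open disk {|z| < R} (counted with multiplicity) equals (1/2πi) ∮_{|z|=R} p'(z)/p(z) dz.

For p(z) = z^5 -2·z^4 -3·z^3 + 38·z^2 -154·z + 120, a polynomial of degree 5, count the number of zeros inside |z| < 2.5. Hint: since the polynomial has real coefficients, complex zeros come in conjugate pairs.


The zeros of p are: 1, (1 + 3i), (1 - 3i), -4, 3.
Their magnitudes are: 1, 3.162, 3.162, 4, 3.
Zeros with |z| < R = 2.5: 1.
Count = 1.
By the argument principle, (1/2πi) ∮_{|z|=R} p'(z)/p(z) dz equals exactly this count.

Number of zeros inside |z| < 2.5: 1.


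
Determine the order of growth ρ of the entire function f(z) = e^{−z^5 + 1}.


|e^{−z^5 + 1}| = e^{Re(-1·z^5) + 1} ≤ e^{1|z|^5 + 1} = e^{1r^5 + 1} on |z| = r, so ρ ≤ 5. Choosing z on |z|=r so that -1·z^5 is real positive (always possible by picking arg z appropriately) gives |f(z)| = e^{1r^5 + 1}, matching the bound. The additive constant 1 does not affect log log M(r) ~ 5·log r. Hence ρ = 5.
Therefore ρ = 5.

Order ρ = 5.


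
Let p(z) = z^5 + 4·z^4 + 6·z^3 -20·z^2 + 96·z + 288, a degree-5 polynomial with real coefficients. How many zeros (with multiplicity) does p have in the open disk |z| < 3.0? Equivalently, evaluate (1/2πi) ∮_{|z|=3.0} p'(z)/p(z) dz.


The zeros of p are: -2, (-3 + 3i), (-3 - 3i), (2 + 2i), (2 - 2i).
Their magnitudes are: 2, 4.243, 4.243, 2.828, 2.828.
Zeros with |z| < R = 3.0: -2, (2 + 2i), (2 - 2i).
Count = 3.
By the argument principle, (1/2πi) ∮_{|z|=R} p'(z)/p(z) dz equals exactly this count.

Number of zeros inside |z| < 3.0: 3.


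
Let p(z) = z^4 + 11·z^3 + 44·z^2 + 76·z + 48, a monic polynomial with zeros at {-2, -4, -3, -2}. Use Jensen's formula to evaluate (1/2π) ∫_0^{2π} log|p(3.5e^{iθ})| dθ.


Zeros: -4, -3, -2, -2; r = 3.5.
Inside |z| < r: -3, -2, -2. Outside (|z| ≥ r): -4.
p(0) = 48, so log|p(0)| = log(48) = 3.8712.
Apply Jensen: I(r) = log|p(0)| + Σ_k log(r/|z_k|), summed over zeros inside |z| < r.
  log(r/|z_k|) for z_k = -2: log(3.5/2) = 0.5596
  log(r/|z_k|) for z_k = -3: log(3.5/3) = 0.1542
  log(r/|z_k|) for z_k = -2: log(3.5/2) = 0.5596
  Outside zeros (-4) contribute nothing to the Jensen sum.
Sum over inside zeros: 1.2734.
I(r) = log|p(0)| + (inside sum) = 3.8712 + 1.2734 = 5.1446.
Note: since some zeros are outside |z| ≤ r, the simplified n·log(r) form does NOT apply — only the inside zeros contribute.

I(r) ≈ 5.1446.


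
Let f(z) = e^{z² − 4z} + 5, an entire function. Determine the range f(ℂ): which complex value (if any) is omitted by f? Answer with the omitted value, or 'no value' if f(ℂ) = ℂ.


Little Picard bounds the complement of f(ℂ) to at most one point.
The exponent g(z) = z² − 4z is a nonconstant polynomial, hence surjective onto ℂ. So e^{g(z)} takes every value in {e^w : w ∈ ℂ} = ℂ ∖ {0}. Adding 5 shifts the range to ℂ ∖ {5}. f omits exactly 5.

Omitted value: 5.


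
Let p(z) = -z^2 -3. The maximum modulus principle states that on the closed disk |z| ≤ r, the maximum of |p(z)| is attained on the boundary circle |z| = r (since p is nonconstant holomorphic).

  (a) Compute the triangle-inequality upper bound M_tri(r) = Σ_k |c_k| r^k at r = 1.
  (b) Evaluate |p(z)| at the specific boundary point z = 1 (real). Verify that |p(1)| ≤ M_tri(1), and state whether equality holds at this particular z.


Coefficients: c_0 = -3, c_1 = 0, c_2 = -1. Radius r = 1.
Part (a). Triangle bound: M_tri(r) = Σ_k |c_k| r^k
  = |-3|·1^0 + |0|·1^1 + |-1|·1^2
  = 3 + 0 + 1 = 4.
This bounds M(r) := max_{|z|=r} |p(z)| from above; equality holds iff all terms c_k z^k can be made to align in phase at a single z on |z|=r.
Part (b). At z = 1 (real, on the circle |z| = r):
  p(1) = (-3)·1^0 + (0)·1^1 + (-1)·1^2 = -4.
  |p(1)| = 4.
Since all nonzero coefficients share the same sign, |p(1)| = 4 = M_tri(1); the triangle bound is attained at z = 1, so in fact M(r) = 4.

M_tri(1) = 4; |p(1)| = 4; equality at z=1: yes.


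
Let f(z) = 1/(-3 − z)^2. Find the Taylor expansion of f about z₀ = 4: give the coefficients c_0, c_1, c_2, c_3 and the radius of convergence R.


Let w = z − z₀, so z = z₀ + w.
Then -3 − z = -3 − (z₀ + w) = (-3 − z₀) − w = -7 − w.
f(z) = 1/(-7 − w)^2 = (1/(-7)^2) · (1 − w/(-7))^{−2}.
By the binomial series (1−u)^{−2} = Σ_{n≥0} C(n+1, 1) u^n for |u|<1, with u = w/(-7):
  c_n = C(n+1, 1) / (-7)^(n+2).
  c_0 = 1/(-7)^2 = 1/49.
  c_1 = 2/(-7)^3 = -2/343.
  c_2 = 3/(-7)^4 = 3/2401.
  c_3 = 4/(-7)^5 = -4/16807.
The series is valid for |w/d| < 1, i.e. |z − z₀| < |d|.
Radius of convergence: R = |-3 − z₀| = |-7| = 7 (distance from z₀ to the singularity z = -3).

c_0 = 1/49, c_1 = -2/343, c_2 = 3/2401, c_3 = -4/16807; R = 7.


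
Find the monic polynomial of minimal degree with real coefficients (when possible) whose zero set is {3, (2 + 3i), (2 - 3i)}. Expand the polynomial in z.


The polynomial is p(z) = ∏_{α ∈ S} (z − α), where S = {3, (2 + 3i), (2 - 3i)}.
Expanding the product yields: p(z) = z^3 -7·z^2 + 25·z -39.
Note conjugate pairs combine to real quadratics: (z − (2+3i))(z − (2−3i)) = z² − 4z + 13.
The resulting polynomial has degree 3 and real coefficients as required.

p(z) = z^3 -7·z^2 + 25·z -39.


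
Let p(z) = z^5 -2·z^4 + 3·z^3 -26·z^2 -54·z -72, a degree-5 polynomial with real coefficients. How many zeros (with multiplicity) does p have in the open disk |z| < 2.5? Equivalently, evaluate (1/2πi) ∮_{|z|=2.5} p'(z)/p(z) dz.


The zeros of p are: 4, (-1 + 1i), (-1 - 1i), (0 + 3i), (0 - 3i).
Their magnitudes are: 4, 1.414, 1.414, 3, 3.
Zeros with |z| < R = 2.5: (-1 + 1i), (-1 - 1i).
Count = 2.
By the argument principle, (1/2πi) ∮_{|z|=R} p'(z)/p(z) dz equals exactly this count.

Number of zeros inside |z| < 2.5: 2.


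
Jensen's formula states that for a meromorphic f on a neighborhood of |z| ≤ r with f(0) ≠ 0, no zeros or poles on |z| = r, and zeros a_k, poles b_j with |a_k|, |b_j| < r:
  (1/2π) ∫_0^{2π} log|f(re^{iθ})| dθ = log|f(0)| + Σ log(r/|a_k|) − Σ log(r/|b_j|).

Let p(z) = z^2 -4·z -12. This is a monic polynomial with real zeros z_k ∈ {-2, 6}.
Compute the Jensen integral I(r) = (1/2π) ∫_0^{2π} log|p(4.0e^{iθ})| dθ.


Zeros: -2, 6; r = 4.0.
Inside |z| < r: -2. Outside (|z| ≥ r): 6.
p(0) = -12, so log|p(0)| = log(12) = 2.4849.
Apply Jensen: I(r) = log|p(0)| + Σ_k log(r/|z_k|), summed over zeros inside |z| < r.
  log(r/|z_k|) for z_k = -2: log(4.0/2) = 0.6931
  Outside zeros (6) contribute nothing to the Jensen sum.
Sum over inside zeros: 0.6931.
I(r) = log|p(0)| + (inside sum) = 2.4849 + 0.6931 = 3.1781.
Note: since some zeros are outside |z| ≤ r, the simplified n·log(r) form does NOT apply — only the inside zeros contribute.

I(r) ≈ 3.1781.


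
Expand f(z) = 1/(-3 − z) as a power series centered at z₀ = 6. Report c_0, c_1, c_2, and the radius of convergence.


Let w = z − z₀, so z = z₀ + w.
Then -3 − z = -3 − (z₀ + w) = (-3 − z₀) − w = -9 − w.
f(z) = 1/(-9 − w) = (1/(-9)) · 1/(1 − w/(-9)) = Σ_{n≥0} w^n / (-9)^(n+1).
So c_n = 1/(-9)^(n+1):
  c_0 = 1/(-9)^1 = -1/9.
  c_1 = 1/(-9)^2 = 1/81.
  c_2 = 1/(-9)^3 = -1/729.
The series is valid for |w/d| < 1, i.e. |z − z₀| < |d|.
Radius of convergence: R = |-3 − z₀| = |-9| = 9 (distance from z₀ to the singularity z = -3).

c_0 = -1/9, c_1 = 1/81, c_2 = -1/729; R = 9.


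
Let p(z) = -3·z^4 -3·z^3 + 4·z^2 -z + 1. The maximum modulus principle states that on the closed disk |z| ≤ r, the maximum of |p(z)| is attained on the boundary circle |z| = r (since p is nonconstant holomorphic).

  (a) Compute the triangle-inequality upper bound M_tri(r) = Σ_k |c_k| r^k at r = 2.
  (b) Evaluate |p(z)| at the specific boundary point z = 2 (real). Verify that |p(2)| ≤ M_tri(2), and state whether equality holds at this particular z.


Coefficients: c_0 = 1, c_1 = -1, c_2 = 4, c_3 = -3, c_4 = -3. Radius r = 2.
Part (a). Triangle bound: M_tri(r) = Σ_k |c_k| r^k
  = |1|·2^0 + |-1|·2^1 + |4|·2^2 + |-3|·2^3 + |-3|·2^4
  = 1 + 2 + 16 + 24 + 48 = 91.
This bounds M(r) := max_{|z|=r} |p(z)| from above; equality holds iff all terms c_k z^k can be made to align in phase at a single z on |z|=r.
Part (b). At z = 2 (real, on the circle |z| = r):
  p(2) = (1)·2^0 + (-1)·2^1 + (4)·2^2 + (-3)·2^3 + (-3)·2^4 = -57.
  |p(2)| = 57.
Check: |p(2)| = 57 ≤ 91 = M_tri(2). ✓ Equality does not hold at z = 2 (the coefficients have mixed signs, so the terms do not all align in phase there).

M_tri(2) = 91; |p(2)| = 57; equality at z=2: no.


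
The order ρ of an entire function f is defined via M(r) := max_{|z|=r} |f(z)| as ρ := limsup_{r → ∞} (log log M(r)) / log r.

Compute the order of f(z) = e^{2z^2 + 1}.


|e^{2z^2 + 1}| = e^{Re(2·z^2) + 1} ≤ e^{2|z|^2 + 1} = e^{2r^2 + 1} on |z| = r, so ρ ≤ 2. Choosing z on |z|=r so that 2·z^2 is real positive (always possible by picking arg z appropriately) gives |f(z)| = e^{2r^2 + 1}, matching the bound. The additive constant 1 does not affect log log M(r) ~ 2·log r. Hence ρ = 2.
Therefore ρ = 2.

Order ρ = 2.


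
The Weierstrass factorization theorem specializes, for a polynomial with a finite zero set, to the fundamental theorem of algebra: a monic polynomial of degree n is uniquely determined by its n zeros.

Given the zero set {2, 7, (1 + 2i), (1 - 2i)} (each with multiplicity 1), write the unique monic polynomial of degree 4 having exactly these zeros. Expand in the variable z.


The polynomial is p(z) = ∏_{α ∈ S} (z − α), where S = {2, 7, (1 + 2i), (1 - 2i)}.
Expanding the product yields: p(z) = z^4 -11·z^3 + 37·z^2 -73·z + 70.
Note conjugate pairs combine to real quadratics: (z − (1+2i))(z − (1−2i)) = z² − 2z + 5.
The resulting polynomial has degree 4 and real coefficients as required.

p(z) = z^4 -11·z^3 + 37·z^2 -73·z + 70.


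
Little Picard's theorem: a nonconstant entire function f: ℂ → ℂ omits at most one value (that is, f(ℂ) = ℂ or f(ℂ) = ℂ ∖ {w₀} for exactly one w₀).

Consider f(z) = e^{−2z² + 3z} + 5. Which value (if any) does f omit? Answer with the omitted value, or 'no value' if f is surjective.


Little Picard bounds the complement of f(ℂ) to at most one point.
The exponent g(z) = −2z² + 3z is a nonconstant polynomial, hence surjective onto ℂ. So e^{g(z)} takes every value in {e^w : w ∈ ℂ} = ℂ ∖ {0}. Adding 5 shifts the range to ℂ ∖ {5}. f omits exactly 5.

Omitted value: 5.


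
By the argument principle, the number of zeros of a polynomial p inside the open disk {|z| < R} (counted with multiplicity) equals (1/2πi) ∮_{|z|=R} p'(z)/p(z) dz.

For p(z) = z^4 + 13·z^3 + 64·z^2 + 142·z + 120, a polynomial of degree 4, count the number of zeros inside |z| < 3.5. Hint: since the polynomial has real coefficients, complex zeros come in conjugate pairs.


The zeros of p are: (-3 + 1i), (-3 - 1i), -3, -4.
Their magnitudes are: 3.162, 3.162, 3, 4.
Zeros with |z| < R = 3.5: (-3 + 1i), (-3 - 1i), -3.
Count = 3.
By the argument principle, (1/2πi) ∮_{|z|=R} p'(z)/p(z) dz equals exactly this count.

Number of zeros inside |z| < 3.5: 3.


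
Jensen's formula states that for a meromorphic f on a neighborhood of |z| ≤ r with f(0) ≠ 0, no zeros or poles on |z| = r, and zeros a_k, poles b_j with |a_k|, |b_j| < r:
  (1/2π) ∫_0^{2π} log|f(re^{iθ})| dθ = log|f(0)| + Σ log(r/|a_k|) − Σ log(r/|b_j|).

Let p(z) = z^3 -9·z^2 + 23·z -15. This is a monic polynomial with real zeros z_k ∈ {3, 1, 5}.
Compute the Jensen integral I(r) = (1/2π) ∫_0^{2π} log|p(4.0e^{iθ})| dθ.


Zeros: 1, 3, 5; r = 4.0.
Inside |z| < r: 1, 3. Outside (|z| ≥ r): 5.
p(0) = -15, so log|p(0)| = log(15) = 2.7081.
Apply Jensen: I(r) = log|p(0)| + Σ_k log(r/|z_k|), summed over zeros inside |z| < r.
  log(r/|z_k|) for z_k = 3: log(4.0/3) = 0.2877
  log(r/|z_k|) for z_k = 1: log(4.0/1) = 1.3863
  Outside zeros (5) contribute nothing to the Jensen sum.
Sum over inside zeros: 1.6740.
I(r) = log|p(0)| + (inside sum) = 2.7081 + 1.6740 = 4.3820.
Note: since some zeros are outside |z| ≤ r, the simplified n·log(r) form does NOT apply — only the inside zeros contribute.

I(r) ≈ 4.3820.


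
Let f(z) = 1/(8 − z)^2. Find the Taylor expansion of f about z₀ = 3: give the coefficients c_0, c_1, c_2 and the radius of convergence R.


Let w = z − z₀, so z = z₀ + w.
Then 8 − z = 8 − (z₀ + w) = (8 − z₀) − w = 5 − w.
f(z) = 1/(5 − w)^2 = (1/(5)^2) · (1 − w/(5))^{−2}.
By the binomial series (1−u)^{−2} = Σ_{n≥0} C(n+1, 1) u^n for |u|<1, with u = w/(5):
  c_n = C(n+1, 1) / (5)^(n+2).
  c_0 = 1/(5)^2 = 1/25.
  c_1 = 2/(5)^3 = 2/125.
  c_2 = 3/(5)^4 = 3/625.
The series is valid for |w/d| < 1, i.e. |z − z₀| < |d|.
Radius of convergence: R = |8 − z₀| = |5| = 5 (distance from z₀ to the singularity z = 8).

c_0 = 1/25, c_1 = 2/125, c_2 = 3/625; R = 5.


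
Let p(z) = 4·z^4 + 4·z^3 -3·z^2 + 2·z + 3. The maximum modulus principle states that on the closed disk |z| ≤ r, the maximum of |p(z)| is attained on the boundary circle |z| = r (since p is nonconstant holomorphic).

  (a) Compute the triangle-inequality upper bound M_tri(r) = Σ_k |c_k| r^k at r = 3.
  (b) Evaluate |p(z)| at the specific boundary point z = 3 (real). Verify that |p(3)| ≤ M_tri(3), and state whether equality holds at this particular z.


Coefficients: c_0 = 3, c_1 = 2, c_2 = -3, c_3 = 4, c_4 = 4. Radius r = 3.
Part (a). Triangle bound: M_tri(r) = Σ_k |c_k| r^k
  = |3|·3^0 + |2|·3^1 + |-3|·3^2 + |4|·3^3 + |4|·3^4
  = 3 + 6 + 27 + 108 + 324 = 468.
This bounds M(r) := max_{|z|=r} |p(z)| from above; equality holds iff all terms c_k z^k can be made to align in phase at a single z on |z|=r.
Part (b). At z = 3 (real, on the circle |z| = r):
  p(3) = (3)·3^0 + (2)·3^1 + (-3)·3^2 + (4)·3^3 + (4)·3^4 = 414.
  |p(3)| = 414.
Check: |p(3)| = 414 ≤ 468 = M_tri(3). ✓ Equality does not hold at z = 3 (the coefficients have mixed signs, so the terms do not all align in phase there).

M_tri(3) = 468; |p(3)| = 414; equality at z=3: no.


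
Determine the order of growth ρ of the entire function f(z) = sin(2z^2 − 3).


Write sin(w) = (e^{iw} ± e^{−iw})/(2 or 2i), so |sin(w)| ≤ e^{|w|}. With w = 2z^2 − 3, |w| ≤ 2r^2 + 3 on |z|=r, giving M(r) ≤ e^{2r^2 + 3} and ρ ≤ 2. For the lower bound, choose z on |z|=r with 2z^2 purely imaginary of modulus 2r^2; then |sin(2z^2 − 3)| grows like e^{2r^2}/2, so ρ ≥ 2. Hence ρ = 2.
Therefore ρ = 2.

Order ρ = 2.


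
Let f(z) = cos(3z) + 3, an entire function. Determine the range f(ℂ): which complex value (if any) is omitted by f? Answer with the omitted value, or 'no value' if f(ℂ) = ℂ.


Little Picard bounds the complement of f(ℂ) to at most one point.
cos is entire and surjective onto ℂ: for every w ∈ ℂ, cos(ζ) = w has a solution ζ ∈ ℂ (e.g., via the complex inverse arccos). With ζ = 3z this gives z = ζ/(3). Then 1·cos(3z) takes every value in 1·ℂ = ℂ, and adding 3 is a bijection of ℂ. So f is surjective and omits no value. (Note: only on the real line is cos bounded by [−1, 1].)

Omitted value: no value.


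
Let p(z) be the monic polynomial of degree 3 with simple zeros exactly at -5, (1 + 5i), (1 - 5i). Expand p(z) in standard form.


The polynomial is p(z) = ∏_{α ∈ S} (z − α), where S = {-5, (1 + 5i), (1 - 5i)}.
Expanding the product yields: p(z) = z^3 + 3·z^2 + 16·z + 130.
Note conjugate pairs combine to real quadratics: (z − (1+5i))(z − (1−5i)) = z² − 2z + 26.
The resulting polynomial has degree 3 and real coefficients as required.

p(z) = z^3 + 3·z^2 + 16·z + 130.


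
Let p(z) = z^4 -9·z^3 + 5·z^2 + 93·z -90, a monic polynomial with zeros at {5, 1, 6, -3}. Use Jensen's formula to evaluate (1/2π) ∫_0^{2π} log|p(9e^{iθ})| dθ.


Zeros: -3, 1, 5, 6; r = 9.
Inside |z| < r: -3, 1, 5, 6. Outside (|z| ≥ r): ∅.
p(0) = -90, so log|p(0)| = log(90) = 4.4998.
Apply Jensen: I(r) = log|p(0)| + Σ_k log(r/|z_k|), summed over zeros inside |z| < r.
  log(r/|z_k|) for z_k = 5: log(9/5) = 0.5878
  log(r/|z_k|) for z_k = 1: log(9/1) = 2.1972
  log(r/|z_k|) for z_k = 6: log(9/6) = 0.4055
  log(r/|z_k|) for z_k = -3: log(9/3) = 1.0986
Sum over inside zeros: 4.2891.
I(r) = log|p(0)| + (inside sum) = 4.4998 + 4.2891 = 8.7889.
Closed form (all zeros inside, monic): I(r) = n·log(r) = 4·log(9) = 8.7889. ✓

I(r) ≈ 8.7889.


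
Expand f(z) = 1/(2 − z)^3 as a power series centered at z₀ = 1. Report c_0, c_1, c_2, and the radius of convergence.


Let w = z − z₀, so z = z₀ + w.
Then 2 − z = 2 − (z₀ + w) = (2 − z₀) − w = 1 − w.
f(z) = 1/(1 − w)^3 = (1/(1)^3) · (1 − w/(1))^{−3}.
By the binomial series (1−u)^{−3} = Σ_{n≥0} C(n+2, 2) u^n for |u|<1, with u = w/(1):
  c_n = C(n+2, 2) / (1)^(n+3).
  c_0 = 1/(1)^3 = 1.
  c_1 = 3/(1)^4 = 3.
  c_2 = 6/(1)^5 = 6.
The series is valid for |w/d| < 1, i.e. |z − z₀| < |d|.
Radius of convergence: R = |2 − z₀| = |1| = 1 (distance from z₀ to the singularity z = 2).

c_0 = 1, c_1 = 3, c_2 = 6; R = 1.


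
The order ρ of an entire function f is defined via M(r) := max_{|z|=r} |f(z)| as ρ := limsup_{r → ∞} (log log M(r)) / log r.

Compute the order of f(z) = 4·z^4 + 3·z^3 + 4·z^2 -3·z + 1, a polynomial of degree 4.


|f(z)| ≤ Σ|c_k|·r^k = O(r^4) as r → ∞. Polynomial growth is O(e^{r^ε}) for every ε > 0 (since r^4/e^{r^ε} → 0), so ρ ≤ ε for all ε > 0, i.e. ρ = 0. Every nonconstant polynomial has order 0.
Therefore ρ = 0.

Order ρ = 0.


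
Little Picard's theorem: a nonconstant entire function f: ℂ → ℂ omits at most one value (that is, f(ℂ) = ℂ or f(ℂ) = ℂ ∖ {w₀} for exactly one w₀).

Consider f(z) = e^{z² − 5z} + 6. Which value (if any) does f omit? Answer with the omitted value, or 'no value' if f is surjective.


Little Picard bounds the complement of f(ℂ) to at most one point.
The exponent g(z) = z² − 5z is a nonconstant polynomial, hence surjective onto ℂ. So e^{g(z)} takes every value in {e^w : w ∈ ℂ} = ℂ ∖ {0}. Adding 6 shifts the range to ℂ ∖ {6}. f omits exactly 6.

Omitted value: 6.


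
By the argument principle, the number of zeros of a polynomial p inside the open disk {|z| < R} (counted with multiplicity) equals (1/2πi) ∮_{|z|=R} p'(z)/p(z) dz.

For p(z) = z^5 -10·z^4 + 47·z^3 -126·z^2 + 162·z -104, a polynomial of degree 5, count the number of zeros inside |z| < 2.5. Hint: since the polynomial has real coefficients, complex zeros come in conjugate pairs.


The zeros of p are: 4, (2 + 3i), (2 - 3i), (1 + 1i), (1 - 1i).
Their magnitudes are: 4, 3.606, 3.606, 1.414, 1.414.
Zeros with |z| < R = 2.5: (1 + 1i), (1 - 1i).
Count = 2.
By the argument principle, (1/2πi) ∮_{|z|=R} p'(z)/p(z) dz equals exactly this count.

Number of zeros inside |z| < 2.5: 2.


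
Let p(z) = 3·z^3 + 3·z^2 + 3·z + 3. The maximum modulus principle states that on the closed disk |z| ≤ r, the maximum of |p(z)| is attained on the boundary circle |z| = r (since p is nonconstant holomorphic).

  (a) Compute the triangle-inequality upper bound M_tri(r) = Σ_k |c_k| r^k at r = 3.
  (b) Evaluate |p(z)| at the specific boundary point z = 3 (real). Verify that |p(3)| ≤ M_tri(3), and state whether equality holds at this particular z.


Coefficients: c_0 = 3, c_1 = 3, c_2 = 3, c_3 = 3. Radius r = 3.
Part (a). Triangle bound: M_tri(r) = Σ_k |c_k| r^k
  = |3|·3^0 + |3|·3^1 + |3|·3^2 + |3|·3^3
  = 3 + 9 + 27 + 81 = 120.
This bounds M(r) := max_{|z|=r} |p(z)| from above; equality holds iff all terms c_k z^k can be made to align in phase at a single z on |z|=r.
Part (b). At z = 3 (real, on the circle |z| = r):
  p(3) = (3)·3^0 + (3)·3^1 + (3)·3^2 + (3)·3^3 = 120.
  |p(3)| = 120.
Since all nonzero coefficients share the same sign, |p(3)| = 120 = M_tri(3); the triangle bound is attained at z = 3, so in fact M(r) = 120.

M_tri(3) = 120; |p(3)| = 120; equality at z=3: yes.


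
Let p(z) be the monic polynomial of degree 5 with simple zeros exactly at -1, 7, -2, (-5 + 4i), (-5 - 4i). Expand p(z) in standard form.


The polynomial is p(z) = ∏_{α ∈ S} (z − α), where S = {-1, 7, -2, (-5 + 4i), (-5 - 4i)}.
Expanding the product yields: p(z) = z^5 + 6·z^4 -18·z^3 -368·z^2 -919·z -574.
Note conjugate pairs combine to real quadratics: (z − (-5+4i))(z − (-5−4i)) = z² + 10z + 41.
The resulting polynomial has degree 5 and real coefficients as required.

p(z) = z^5 + 6·z^4 -18·z^3 -368·z^2 -919·z -574.


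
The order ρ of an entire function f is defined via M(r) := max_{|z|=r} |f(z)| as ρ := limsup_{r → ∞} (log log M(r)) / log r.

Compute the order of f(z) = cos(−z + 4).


cos(w) is a linear combination of e^{iw} and e^{−iw} (or e^w, e^{−w} in the hyperbolic case), so |cos(w)| ≤ e^{|w|}. With w = −z + 4, |w| ≤ 1|z| + 4 = 1r + 4 on |z| = r, giving M(r) ≤ e^{1r + 4}, so ρ ≤ 1. On a suitable ray (z = it for sin/cos; z = t for sinh/cosh, t real → ∞), |cos(−z + 4)| grows like e^{1|t|}/2, so ρ ≥ 1. Hence ρ = 1.
Therefore ρ = 1.

Order ρ = 1.


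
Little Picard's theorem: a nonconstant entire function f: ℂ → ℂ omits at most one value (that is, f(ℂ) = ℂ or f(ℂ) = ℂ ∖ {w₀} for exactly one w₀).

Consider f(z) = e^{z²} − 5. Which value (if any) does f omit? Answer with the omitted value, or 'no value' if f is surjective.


Little Picard bounds the complement of f(ℂ) to at most one point.
The exponent g(z) = z² is a nonconstant polynomial, hence surjective onto ℂ. So e^{g(z)} takes every value in {e^w : w ∈ ℂ} = ℂ ∖ {0}. Adding -5 shifts the range to ℂ ∖ {-5}. f omits exactly -5.

Omitted value: -5.


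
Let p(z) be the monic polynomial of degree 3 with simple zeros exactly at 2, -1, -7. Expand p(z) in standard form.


The polynomial is p(z) = ∏_{α ∈ S} (z − α), where S = {2, -1, -7}.
Expanding the product yields: p(z) = z^3 + 6·z^2 -9·z -14.
The resulting polynomial has degree 3 and real coefficients as required.

p(z) = z^3 + 6·z^2 -9·z -14.


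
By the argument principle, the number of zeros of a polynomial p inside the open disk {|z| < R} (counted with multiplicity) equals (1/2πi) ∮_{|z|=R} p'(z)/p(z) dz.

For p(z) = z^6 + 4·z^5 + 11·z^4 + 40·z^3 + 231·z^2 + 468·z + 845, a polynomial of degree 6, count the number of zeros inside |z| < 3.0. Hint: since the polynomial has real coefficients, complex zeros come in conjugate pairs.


The zeros of p are: (-3 + 2i), (-3 - 2i), (2 + 3i), (2 - 3i), (-1 + 2i), (-1 - 2i).
Their magnitudes are: 3.606, 3.606, 3.606, 3.606, 2.236, 2.236.
Zeros with |z| < R = 3.0: (-1 + 2i), (-1 - 2i).
Count = 2.
By the argument principle, (1/2πi) ∮_{|z|=R} p'(z)/p(z) dz equals exactly this count.

Number of zeros inside |z| < 3.0: 2.


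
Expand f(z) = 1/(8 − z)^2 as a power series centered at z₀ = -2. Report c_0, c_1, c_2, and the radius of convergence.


Let w = z − z₀, so z = z₀ + w.
Then 8 − z = 8 − (z₀ + w) = (8 − z₀) − w = 10 − w.
f(z) = 1/(10 − w)^2 = (1/(10)^2) · (1 − w/(10))^{−2}.
By the binomial series (1−u)^{−2} = Σ_{n≥0} C(n+1, 1) u^n for |u|<1, with u = w/(10):
  c_n = C(n+1, 1) / (10)^(n+2).
  c_0 = 1/(10)^2 = 1/100.
  c_1 = 2/(10)^3 = 1/500.
  c_2 = 3/(10)^4 = 3/10000.
The series is valid for |w/d| < 1, i.e. |z − z₀| < |d|.
Radius of convergence: R = |8 − z₀| = |10| = 10 (distance from z₀ to the singularity z = 8).

c_0 = 1/100, c_1 = 1/500, c_2 = 3/10000; R = 10.


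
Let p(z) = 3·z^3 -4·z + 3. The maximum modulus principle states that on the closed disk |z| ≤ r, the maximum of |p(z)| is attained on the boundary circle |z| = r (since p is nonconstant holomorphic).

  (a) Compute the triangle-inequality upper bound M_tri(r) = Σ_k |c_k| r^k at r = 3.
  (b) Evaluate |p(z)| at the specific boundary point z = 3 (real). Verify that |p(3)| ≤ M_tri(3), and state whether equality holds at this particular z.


Coefficients: c_0 = 3, c_1 = -4, c_2 = 0, c_3 = 3. Radius r = 3.
Part (a). Triangle bound: M_tri(r) = Σ_k |c_k| r^k
  = |3|·3^0 + |-4|·3^1 + |0|·3^2 + |3|·3^3
  = 3 + 12 + 0 + 81 = 96.
This bounds M(r) := max_{|z|=r} |p(z)| from above; equality holds iff all terms c_k z^k can be made to align in phase at a single z on |z|=r.
Part (b). At z = 3 (real, on the circle |z| = r):
  p(3) = (3)·3^0 + (-4)·3^1 + (0)·3^2 + (3)·3^3 = 72.
  |p(3)| = 72.
Check: |p(3)| = 72 ≤ 96 = M_tri(3). ✓ Equality does not hold at z = 3 (the coefficients have mixed signs, so the terms do not all align in phase there).

M_tri(3) = 96; |p(3)| = 72; equality at z=3: no.


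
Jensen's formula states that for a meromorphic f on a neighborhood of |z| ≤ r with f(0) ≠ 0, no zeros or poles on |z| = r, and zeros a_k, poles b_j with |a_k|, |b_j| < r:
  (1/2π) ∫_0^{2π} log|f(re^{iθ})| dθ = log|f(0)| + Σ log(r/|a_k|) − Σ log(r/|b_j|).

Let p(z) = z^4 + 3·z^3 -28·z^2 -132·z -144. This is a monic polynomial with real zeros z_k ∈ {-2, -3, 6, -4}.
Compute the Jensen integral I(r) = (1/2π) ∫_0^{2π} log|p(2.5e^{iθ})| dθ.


Zeros: -4, -3, -2, 6; r = 2.5.
Inside |z| < r: -2. Outside (|z| ≥ r): -4, -3, 6.
p(0) = -144, so log|p(0)| = log(144) = 4.9698.
Apply Jensen: I(r) = log|p(0)| + Σ_k log(r/|z_k|), summed over zeros inside |z| < r.
  log(r/|z_k|) for z_k = -2: log(2.5/2) = 0.2231
  Outside zeros (-4, -3, 6) contribute nothing to the Jensen sum.
Sum over inside zeros: 0.2231.
I(r) = log|p(0)| + (inside sum) = 4.9698 + 0.2231 = 5.1930.
Note: since some zeros are outside |z| ≤ r, the simplified n·log(r) form does NOT apply — only the inside zeros contribute.

I(r) ≈ 5.1930.


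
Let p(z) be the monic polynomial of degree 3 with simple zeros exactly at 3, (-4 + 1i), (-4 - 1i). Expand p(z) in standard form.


The polynomial is p(z) = ∏_{α ∈ S} (z − α), where S = {3, (-4 + 1i), (-4 - 1i)}.
Expanding the product yields: p(z) = z^3 + 5·z^2 -7·z -51.
Note conjugate pairs combine to real quadratics: (z − (-4+1i))(z − (-4−1i)) = z² + 8z + 17.
The resulting polynomial has degree 3 and real coefficients as required.

p(z) = z^3 + 5·z^2 -7·z -51.


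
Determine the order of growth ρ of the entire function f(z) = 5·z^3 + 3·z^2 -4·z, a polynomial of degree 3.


|f(z)| ≤ Σ|c_k|·r^k = O(r^3) as r → ∞. Polynomial growth is O(e^{r^ε}) for every ε > 0 (since r^3/e^{r^ε} → 0), so ρ ≤ ε for all ε > 0, i.e. ρ = 0. Every nonconstant polynomial has order 0.
Therefore ρ = 0.

Order ρ = 0.


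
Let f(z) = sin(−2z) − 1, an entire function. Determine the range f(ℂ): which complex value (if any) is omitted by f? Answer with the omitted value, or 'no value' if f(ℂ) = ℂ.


Little Picard bounds the complement of f(ℂ) to at most one point.
sin is entire and surjective onto ℂ: for every w ∈ ℂ, sin(ζ) = w has a solution ζ ∈ ℂ (e.g., via the complex inverse arcsin). With ζ = −2z this gives z = ζ/(-2). Then 1·sin(−2z) takes every value in 1·ℂ = ℂ, and adding -1 is a bijection of ℂ. So f is surjective and omits no value. (Note: only on the real line is sin bounded by [−1, 1].)

Omitted value: no value.


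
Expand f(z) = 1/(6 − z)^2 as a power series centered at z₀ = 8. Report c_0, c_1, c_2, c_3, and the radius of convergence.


Let w = z − z₀, so z = z₀ + w.
Then 6 − z = 6 − (z₀ + w) = (6 − z₀) − w = -2 − w.
f(z) = 1/(-2 − w)^2 = (1/(-2)^2) · (1 − w/(-2))^{−2}.
By the binomial series (1−u)^{−2} = Σ_{n≥0} C(n+1, 1) u^n for |u|<1, with u = w/(-2):
  c_n = C(n+1, 1) / (-2)^(n+2).
  c_0 = 1/(-2)^2 = 1/4.
  c_1 = 2/(-2)^3 = -1/4.
  c_2 = 3/(-2)^4 = 3/16.
  c_3 = 4/(-2)^5 = -1/8.
The series is valid for |w/d| < 1, i.e. |z − z₀| < |d|.
Radius of convergence: R = |6 − z₀| = |-2| = 2 (distance from z₀ to the singularity z = 6).

c_0 = 1/4, c_1 = -1/4, c_2 = 3/16, c_3 = -1/8; R = 2.


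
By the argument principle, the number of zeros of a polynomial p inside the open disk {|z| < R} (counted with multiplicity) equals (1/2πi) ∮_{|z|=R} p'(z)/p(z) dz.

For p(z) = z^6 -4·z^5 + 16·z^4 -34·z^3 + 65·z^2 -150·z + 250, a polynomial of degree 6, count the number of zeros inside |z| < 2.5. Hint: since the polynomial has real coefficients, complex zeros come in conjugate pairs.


The zeros of p are: (1 + 3i), (1 - 3i), (2 + 1i), (2 - 1i), (-1 + 2i), (-1 - 2i).
Their magnitudes are: 3.162, 3.162, 2.236, 2.236, 2.236, 2.236.
Zeros with |z| < R = 2.5: (2 + 1i), (2 - 1i), (-1 + 2i), (-1 - 2i).
Count = 4.
By the argument principle, (1/2πi) ∮_{|z|=R} p'(z)/p(z) dz equals exactly this count.

Number of zeros inside |z| < 2.5: 4.


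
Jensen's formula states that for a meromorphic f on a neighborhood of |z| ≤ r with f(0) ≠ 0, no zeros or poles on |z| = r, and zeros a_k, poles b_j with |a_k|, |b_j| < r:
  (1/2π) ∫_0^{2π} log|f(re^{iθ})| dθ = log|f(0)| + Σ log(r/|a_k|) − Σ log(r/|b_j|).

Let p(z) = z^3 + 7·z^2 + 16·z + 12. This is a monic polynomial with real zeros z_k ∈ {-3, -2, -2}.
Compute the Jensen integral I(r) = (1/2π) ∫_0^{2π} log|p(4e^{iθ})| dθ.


Zeros: -3, -2, -2; r = 4.
Inside |z| < r: -3, -2, -2. Outside (|z| ≥ r): ∅.
p(0) = 12, so log|p(0)| = log(12) = 2.4849.
Apply Jensen: I(r) = log|p(0)| + Σ_k log(r/|z_k|), summed over zeros inside |z| < r.
  log(r/|z_k|) for z_k = -3: log(4/3) = 0.2877
  log(r/|z_k|) for z_k = -2: log(4/2) = 0.6931
  log(r/|z_k|) for z_k = -2: log(4/2) = 0.6931
Sum over inside zeros: 1.6740.
I(r) = log|p(0)| + (inside sum) = 2.4849 + 1.6740 = 4.1589.
Closed form (all zeros inside, monic): I(r) = n·log(r) = 3·log(4) = 4.1589. ✓

I(r) ≈ 4.1589.
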